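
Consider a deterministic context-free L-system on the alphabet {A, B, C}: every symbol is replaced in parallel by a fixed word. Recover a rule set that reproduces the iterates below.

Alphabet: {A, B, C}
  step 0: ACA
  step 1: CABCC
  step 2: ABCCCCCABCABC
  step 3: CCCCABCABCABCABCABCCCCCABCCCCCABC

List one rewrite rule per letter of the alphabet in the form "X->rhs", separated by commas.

  step 2 ⇒ step 3: ABCCCCCABCABC ⇒ C·CCC·ABC·ABC·ABC·ABC·ABC·C·CCC·ABC·C·CCC·ABC
    A ↦ C
    B ↦ CCC
    C ↦ ABC

A->C, B->CCC, C->ABC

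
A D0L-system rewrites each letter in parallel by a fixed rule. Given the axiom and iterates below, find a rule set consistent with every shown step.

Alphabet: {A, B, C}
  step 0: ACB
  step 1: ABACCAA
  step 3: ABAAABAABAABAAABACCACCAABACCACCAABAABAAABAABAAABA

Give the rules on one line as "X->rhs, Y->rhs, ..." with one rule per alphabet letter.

A->ABA, B->A, C->CCA

  step 0 ⇒ step 1: ACB ⇒ ABA·CCA·A
    A ↦ ABA
    B ↦ A
    C ↦ CCA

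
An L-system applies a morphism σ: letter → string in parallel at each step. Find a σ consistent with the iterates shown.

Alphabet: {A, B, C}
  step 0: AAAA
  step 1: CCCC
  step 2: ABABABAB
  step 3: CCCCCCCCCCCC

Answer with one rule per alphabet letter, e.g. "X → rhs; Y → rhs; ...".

  step 2 ⇒ step 3: ABABABAB ⇒ C·CC·C·CC·C·CC·C·CC
    A ↦ C
    B ↦ CC
  step 1 ⇒ step 2: CCCC ⇒ AB·AB·AB·AB
    C ↦ AB

A->C, B->CC, C->AB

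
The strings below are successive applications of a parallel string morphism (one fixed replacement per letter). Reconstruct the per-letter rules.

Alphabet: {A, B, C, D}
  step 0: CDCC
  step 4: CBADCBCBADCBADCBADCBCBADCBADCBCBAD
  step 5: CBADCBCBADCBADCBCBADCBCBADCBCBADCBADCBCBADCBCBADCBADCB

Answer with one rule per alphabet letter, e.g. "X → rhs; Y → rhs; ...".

A->C, B->AD, C->CB, D->B

  step 4 ⇒ step 5: CBADCBCBADCBADCBADCBCBADCBADCBCBAD ⇒ CB·AD·C·B·CB·AD·CB·AD·C·B·CB·AD·C·B·CB·AD·C·B·CB·AD·CB·AD·C·B·CB·AD·C·B·CB·AD·CB·AD·C·B
    A ↦ C
    B ↦ AD
    C ↦ CB
    D ↦ B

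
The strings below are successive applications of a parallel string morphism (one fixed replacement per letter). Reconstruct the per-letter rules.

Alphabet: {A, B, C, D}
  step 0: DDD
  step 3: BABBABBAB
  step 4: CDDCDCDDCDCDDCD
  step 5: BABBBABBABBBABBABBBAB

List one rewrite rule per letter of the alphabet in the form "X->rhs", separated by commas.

  step 4 ⇒ step 5: CDDCDCDDCDCDDCD ⇒ BA·B·B·BA·B·BA·B·B·BA·B·BA·B·B·BA·B
    C ↦ BA
    D ↦ B
  step 3 ⇒ step 4: BABBABBAB ⇒ CD·D·CD·CD·D·CD·CD·D·CD
    A ↦ D
  step 3 ⇒ step 4: BABBABBAB ⇒ CD·D·CD·CD·D·CD·CD·D·CD
    B ↦ CD

A->D, B->CD, C->BA, D->B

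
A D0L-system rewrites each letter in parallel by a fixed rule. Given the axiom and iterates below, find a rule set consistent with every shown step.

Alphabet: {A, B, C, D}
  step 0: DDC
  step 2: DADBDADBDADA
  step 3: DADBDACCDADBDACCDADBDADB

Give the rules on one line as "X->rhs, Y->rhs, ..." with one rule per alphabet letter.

A->DB, B->CC, C->DD, D->DA

  step 2 ⇒ step 3: DADBDADBDADA ⇒ DA·DB·DA·CC·DA·DB·DA·CC·DA·DB·DA·DB
    A ↦ DB
    B ↦ CC
    D ↦ DA
    C ↦ DD  (constrained at step 0)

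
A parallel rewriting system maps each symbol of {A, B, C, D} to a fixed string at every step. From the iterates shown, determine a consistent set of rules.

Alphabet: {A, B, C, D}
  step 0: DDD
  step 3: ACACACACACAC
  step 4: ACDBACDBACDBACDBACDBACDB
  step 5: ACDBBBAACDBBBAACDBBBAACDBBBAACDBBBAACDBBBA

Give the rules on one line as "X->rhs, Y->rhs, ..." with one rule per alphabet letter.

A->AC, B->A, C->DB, D->BB

  step 4 ⇒ step 5: ACDBACDBACDBACDBACDBACDB ⇒ AC·DB·BB·A·AC·DB·BB·A·AC·DB·BB·A·AC·DB·BB·A·AC·DB·BB·A·AC·DB·BB·A
    A ↦ AC
    B ↦ A
    C ↦ DB
    D ↦ BB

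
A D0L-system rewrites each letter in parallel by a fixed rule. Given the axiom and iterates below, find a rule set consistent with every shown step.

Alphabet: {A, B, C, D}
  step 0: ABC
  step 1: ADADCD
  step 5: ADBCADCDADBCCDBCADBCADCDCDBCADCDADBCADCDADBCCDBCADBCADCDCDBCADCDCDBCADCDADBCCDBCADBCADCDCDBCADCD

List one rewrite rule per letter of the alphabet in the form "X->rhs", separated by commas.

  step 0 ⇒ step 1: ABC ⇒ AD·AD·CD
    A ↦ AD
    B ↦ AD
    C ↦ CD
    D ↦ BC  (constrained at step 1)

A->AD, B->AD, C->CD, D->BC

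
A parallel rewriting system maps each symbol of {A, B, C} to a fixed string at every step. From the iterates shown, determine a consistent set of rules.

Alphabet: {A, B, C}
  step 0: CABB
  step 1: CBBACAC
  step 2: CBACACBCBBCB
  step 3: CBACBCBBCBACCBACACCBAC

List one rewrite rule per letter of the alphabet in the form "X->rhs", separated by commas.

A->B, B->AC, C->CB

  step 2 ⇒ step 3: CBACACBCBBCB ⇒ CB·AC·B·CB·B·CB·AC·CB·AC·AC·CB·AC
    A ↦ B
    B ↦ AC
    C ↦ CB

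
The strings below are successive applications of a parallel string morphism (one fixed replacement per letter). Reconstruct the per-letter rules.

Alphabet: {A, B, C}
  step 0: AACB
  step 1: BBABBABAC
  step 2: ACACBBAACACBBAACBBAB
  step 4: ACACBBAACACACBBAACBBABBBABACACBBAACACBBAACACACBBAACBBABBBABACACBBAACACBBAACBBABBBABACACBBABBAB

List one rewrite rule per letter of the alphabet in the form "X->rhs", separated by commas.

  step 1 ⇒ step 2: BBABBABAC ⇒ AC·AC·BBA·AC·AC·BBA·AC·BBA·B
    A ↦ BBA
    B ↦ AC
    C ↦ B

A->BBA, B->AC, C->B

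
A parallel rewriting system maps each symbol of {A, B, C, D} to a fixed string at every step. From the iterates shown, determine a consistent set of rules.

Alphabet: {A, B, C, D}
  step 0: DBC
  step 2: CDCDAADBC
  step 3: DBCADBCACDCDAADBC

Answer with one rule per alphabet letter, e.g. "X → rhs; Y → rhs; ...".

A->CD, B->A, C->DBC, D->A

  step 2 ⇒ step 3: CDCDAADBC ⇒ DBC·A·DBC·A·CD·CD·A·A·DBC
    A ↦ CD
    B ↦ A
    C ↦ DBC
    D ↦ A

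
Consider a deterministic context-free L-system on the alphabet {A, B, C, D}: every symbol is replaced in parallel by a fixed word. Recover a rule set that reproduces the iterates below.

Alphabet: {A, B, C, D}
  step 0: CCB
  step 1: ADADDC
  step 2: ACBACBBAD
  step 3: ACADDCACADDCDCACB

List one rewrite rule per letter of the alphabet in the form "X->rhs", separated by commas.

A->AC, B->DC, C->AD, D->B

  step 2 ⇒ step 3: ACBACBBAD ⇒ AC·AD·DC·AC·AD·DC·DC·AC·B
    A ↦ AC
    B ↦ DC
    C ↦ AD
    D ↦ B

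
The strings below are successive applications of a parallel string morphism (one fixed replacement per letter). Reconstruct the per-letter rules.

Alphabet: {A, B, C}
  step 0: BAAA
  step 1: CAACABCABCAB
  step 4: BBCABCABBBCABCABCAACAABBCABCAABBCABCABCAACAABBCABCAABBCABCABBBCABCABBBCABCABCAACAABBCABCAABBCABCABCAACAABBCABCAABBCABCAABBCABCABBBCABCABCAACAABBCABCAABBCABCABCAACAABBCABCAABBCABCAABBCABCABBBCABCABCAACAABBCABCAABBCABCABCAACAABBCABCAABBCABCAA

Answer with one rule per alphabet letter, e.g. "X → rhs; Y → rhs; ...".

A->CAB, B->CAA, C->BB

  step 0 ⇒ step 1: BAAA ⇒ CAA·CAB·CAB·CAB
    A ↦ CAB
    B ↦ CAA
    C ↦ BB  (constrained at step 1)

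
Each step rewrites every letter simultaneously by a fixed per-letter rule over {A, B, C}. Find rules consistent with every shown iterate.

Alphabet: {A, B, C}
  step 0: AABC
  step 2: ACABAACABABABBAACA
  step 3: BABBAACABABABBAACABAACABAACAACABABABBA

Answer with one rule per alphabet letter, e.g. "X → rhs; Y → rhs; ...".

A->BA, B->ACA, C->B

  step 2 ⇒ step 3: ACABAACABABABBAACA ⇒ BA·B·BA·ACA·BA·BA·B·BA·ACA·BA·ACA·BA·ACA·ACA·BA·BA·B·BA
    A ↦ BA
    B ↦ ACA
    C ↦ B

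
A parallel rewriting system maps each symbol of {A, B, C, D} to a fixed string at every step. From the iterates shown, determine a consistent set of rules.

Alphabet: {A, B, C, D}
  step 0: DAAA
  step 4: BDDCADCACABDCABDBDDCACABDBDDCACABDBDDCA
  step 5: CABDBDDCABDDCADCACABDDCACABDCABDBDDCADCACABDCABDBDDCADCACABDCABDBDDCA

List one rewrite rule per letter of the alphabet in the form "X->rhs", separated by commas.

  step 4 ⇒ step 5: BDDCADCACABDCABDBDDCACABDBDDCACABDBDDCA ⇒ CA·BD·BD·D·CA·BD·D·CA·D·CA·CA·BD·D·CA·CA·BD·CA·BD·BD·D·CA·D·CA·CA·BD·CA·BD·BD·D·CA·D·CA·CA·BD·CA·BD·BD·D·CA
    A ↦ CA
    B ↦ CA
    C ↦ D
    D ↦ BD

A->CA, B->CA, C->D, D->BD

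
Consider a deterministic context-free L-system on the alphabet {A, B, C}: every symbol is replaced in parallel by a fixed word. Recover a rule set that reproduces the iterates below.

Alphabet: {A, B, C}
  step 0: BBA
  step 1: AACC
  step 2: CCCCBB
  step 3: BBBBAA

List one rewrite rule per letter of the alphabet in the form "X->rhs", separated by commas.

A->CC, B->A, C->B

  step 2 ⇒ step 3: CCCCBB ⇒ B·B·B·B·A·A
    B ↦ A
    C ↦ B
  step 0 ⇒ step 1: BBA ⇒ A·A·CC
    A ↦ CC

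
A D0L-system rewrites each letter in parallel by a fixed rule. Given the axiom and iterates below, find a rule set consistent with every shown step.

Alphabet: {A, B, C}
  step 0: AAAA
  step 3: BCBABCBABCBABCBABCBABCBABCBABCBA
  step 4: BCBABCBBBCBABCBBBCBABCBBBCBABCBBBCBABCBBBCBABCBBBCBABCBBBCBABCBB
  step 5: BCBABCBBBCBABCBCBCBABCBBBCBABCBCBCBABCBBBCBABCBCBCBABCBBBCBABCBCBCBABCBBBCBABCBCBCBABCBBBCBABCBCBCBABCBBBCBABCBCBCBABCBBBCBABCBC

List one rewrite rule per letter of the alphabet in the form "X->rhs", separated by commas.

  step 4 ⇒ step 5: BCBABCBBBCBABCBBBCBABCBBBCBABCBBBCBABCBBBCBABCBBBCBABCBBBCBABCBB ⇒ BC·BA·BC·BB·BC·BA·BC·BC·BC·BA·BC·BB·BC·BA·BC·BC·BC·BA·BC·BB·BC·BA·BC·BC·BC·BA·BC·BB·BC·BA·BC·BC·BC·BA·BC·BB·BC·BA·BC·BC·BC·BA·BC·BB·BC·BA·BC·BC·BC·BA·BC·BB·BC·BA·BC·BC·BC·BA·BC·BB·BC·BA·BC·BC
    A ↦ BB
    B ↦ BC
    C ↦ BA

A->BB, B->BC, C->BA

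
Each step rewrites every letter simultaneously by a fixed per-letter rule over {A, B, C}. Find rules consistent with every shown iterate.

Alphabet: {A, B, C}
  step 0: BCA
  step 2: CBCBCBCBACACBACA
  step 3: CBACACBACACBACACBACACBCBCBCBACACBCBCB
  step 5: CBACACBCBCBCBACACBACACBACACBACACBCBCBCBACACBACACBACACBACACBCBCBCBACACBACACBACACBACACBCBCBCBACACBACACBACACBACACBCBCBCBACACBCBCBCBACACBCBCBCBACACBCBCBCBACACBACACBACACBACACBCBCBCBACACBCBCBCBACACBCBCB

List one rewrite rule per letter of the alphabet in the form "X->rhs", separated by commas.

A->CB, B->ACA, C->CB

  step 2 ⇒ step 3: CBCBCBCBACACBACA ⇒ CB·ACA·CB·ACA·CB·ACA·CB·ACA·CB·CB·CB·CB·ACA·CB·CB·CB
    A ↦ CB
    B ↦ ACA
    C ↦ CB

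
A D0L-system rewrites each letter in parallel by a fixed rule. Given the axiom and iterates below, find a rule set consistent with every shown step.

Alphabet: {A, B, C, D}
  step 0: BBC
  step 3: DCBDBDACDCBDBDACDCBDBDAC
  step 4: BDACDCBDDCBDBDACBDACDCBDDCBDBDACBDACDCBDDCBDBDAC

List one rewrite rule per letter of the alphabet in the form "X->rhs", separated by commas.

A->BD, B->DC, C->AC, D->BD

  step 3 ⇒ step 4: DCBDBDACDCBDBDACDCBDBDAC ⇒ BD·AC·DC·BD·DC·BD·BD·AC·BD·AC·DC·BD·DC·BD·BD·AC·BD·AC·DC·BD·DC·BD·BD·AC
    A ↦ BD
    B ↦ DC
    C ↦ AC
    D ↦ BD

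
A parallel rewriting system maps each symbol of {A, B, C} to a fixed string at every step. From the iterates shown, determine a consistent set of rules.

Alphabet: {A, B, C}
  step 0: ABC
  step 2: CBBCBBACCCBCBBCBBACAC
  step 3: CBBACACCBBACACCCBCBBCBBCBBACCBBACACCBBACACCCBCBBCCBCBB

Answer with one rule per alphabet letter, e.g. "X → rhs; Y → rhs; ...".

A->CCB, B->AC, C->CBB

  step 2 ⇒ step 3: CBBCBBACCCBCBBCBBACAC ⇒ CBB·AC·AC·CBB·AC·AC·CCB·CBB·CBB·CBB·AC·CBB·AC·AC·CBB·AC·AC·CCB·CBB·CCB·CBB
    A ↦ CCB
    B ↦ AC
    C ↦ CBB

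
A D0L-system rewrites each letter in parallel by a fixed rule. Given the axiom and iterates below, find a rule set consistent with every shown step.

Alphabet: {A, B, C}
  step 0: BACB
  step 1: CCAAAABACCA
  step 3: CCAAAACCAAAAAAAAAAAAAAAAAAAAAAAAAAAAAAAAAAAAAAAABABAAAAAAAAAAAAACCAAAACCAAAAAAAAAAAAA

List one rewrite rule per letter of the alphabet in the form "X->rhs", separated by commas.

A->AAA, B->CCA, C->BA

  step 0 ⇒ step 1: BACB ⇒ CCA·AAA·BA·CCA
    A ↦ AAA
    B ↦ CCA
    C ↦ BA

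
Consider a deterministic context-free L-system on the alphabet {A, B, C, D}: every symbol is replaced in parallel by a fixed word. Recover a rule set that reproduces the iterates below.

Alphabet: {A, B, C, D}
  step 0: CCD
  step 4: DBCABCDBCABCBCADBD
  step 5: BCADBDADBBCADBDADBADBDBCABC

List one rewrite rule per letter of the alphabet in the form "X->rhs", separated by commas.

  step 4 ⇒ step 5: DBCABCDBCABCBCADBD ⇒ BC·A·DB·D·A·DB·BC·A·DB·D·A·DB·A·DB·D·BC·A·BC
    A ↦ D
    B ↦ A
    C ↦ DB
    D ↦ BC

A->D, B->A, C->DB, D->BC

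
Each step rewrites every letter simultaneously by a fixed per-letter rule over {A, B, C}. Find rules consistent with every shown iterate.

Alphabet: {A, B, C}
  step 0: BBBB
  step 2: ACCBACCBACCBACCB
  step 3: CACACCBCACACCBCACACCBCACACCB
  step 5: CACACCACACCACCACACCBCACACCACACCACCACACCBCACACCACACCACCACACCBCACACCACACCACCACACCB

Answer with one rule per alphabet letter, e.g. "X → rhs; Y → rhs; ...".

  step 2 ⇒ step 3: ACCBACCBACCBACCB ⇒ C·AC·AC·CB·C·AC·AC·CB·C·AC·AC·CB·C·AC·AC·CB
    A ↦ C
    B ↦ CB
    C ↦ AC

A->C, B->CB, C->AC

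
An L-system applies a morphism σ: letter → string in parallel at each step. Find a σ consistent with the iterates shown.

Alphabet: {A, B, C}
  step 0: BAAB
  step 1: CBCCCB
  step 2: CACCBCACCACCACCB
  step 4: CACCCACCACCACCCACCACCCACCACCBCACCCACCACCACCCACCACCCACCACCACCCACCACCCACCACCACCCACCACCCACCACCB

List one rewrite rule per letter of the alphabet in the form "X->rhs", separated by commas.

  step 1 ⇒ step 2: CBCCCB ⇒ CAC·CB·CAC·CAC·CAC·CB
    B ↦ CB
    C ↦ CAC
  step 0 ⇒ step 1: BAAB ⇒ CB·C·C·CB
    A ↦ C

A->C, B->CB, C->CAC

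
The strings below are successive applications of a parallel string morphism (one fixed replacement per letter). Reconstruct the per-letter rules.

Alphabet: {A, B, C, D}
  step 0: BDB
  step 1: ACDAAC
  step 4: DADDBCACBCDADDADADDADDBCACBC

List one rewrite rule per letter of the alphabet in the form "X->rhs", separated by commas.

  step 0 ⇒ step 1: BDB ⇒ AC·DA·AC
    B ↦ AC
    D ↦ DA
    A ↦ D  (constrained at step 1)
    C ↦ BC  (constrained at step 1)

A->D, B->AC, C->BC, D->DA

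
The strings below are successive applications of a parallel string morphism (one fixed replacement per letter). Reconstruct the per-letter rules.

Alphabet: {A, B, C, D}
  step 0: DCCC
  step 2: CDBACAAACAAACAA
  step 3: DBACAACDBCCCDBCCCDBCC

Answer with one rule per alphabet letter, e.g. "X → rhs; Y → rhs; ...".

  step 2 ⇒ step 3: CDBACAAACAAACAA ⇒ DB·AC·AA·C·DB·C·C·C·DB·C·C·C·DB·C·C
    A ↦ C
    B ↦ AA
    C ↦ DB
    D ↦ AC

A->C, B->AA, C->DB, D->AC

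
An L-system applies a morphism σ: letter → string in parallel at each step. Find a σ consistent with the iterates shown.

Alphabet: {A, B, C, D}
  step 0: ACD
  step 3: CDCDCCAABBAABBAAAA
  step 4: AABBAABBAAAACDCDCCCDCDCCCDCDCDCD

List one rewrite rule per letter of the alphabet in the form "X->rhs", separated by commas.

  step 3 ⇒ step 4: CDCDCCAABBAABBAAAA ⇒ AA·BB·AA·BB·AA·AA·CD·CD·C·C·CD·CD·C·C·CD·CD·CD·CD
    A ↦ CD
    B ↦ C
    C ↦ AA
    D ↦ BB

A->CD, B->C, C->AA, D->BB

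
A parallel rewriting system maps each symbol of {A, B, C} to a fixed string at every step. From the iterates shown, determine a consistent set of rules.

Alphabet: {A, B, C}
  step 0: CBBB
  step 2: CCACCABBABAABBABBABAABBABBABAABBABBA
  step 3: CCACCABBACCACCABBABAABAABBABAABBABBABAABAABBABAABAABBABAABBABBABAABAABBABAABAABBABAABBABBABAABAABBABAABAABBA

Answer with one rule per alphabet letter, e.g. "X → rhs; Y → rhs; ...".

  step 2 ⇒ step 3: CCACCABBABAABBABBABAABBABBABAABBABBA ⇒ CCA·CCA·BBA·CCA·CCA·BBA·BAA·BAA·BBA·BAA·BBA·BBA·BAA·BAA·BBA·BAA·BAA·BBA·BAA·BBA·BBA·BAA·BAA·BBA·BAA·BAA·BBA·BAA·BBA·BBA·BAA·BAA·BBA·BAA·BAA·BBA
    A ↦ BBA
    B ↦ BAA
    C ↦ CCA

A->BBA, B->BAA, C->CCA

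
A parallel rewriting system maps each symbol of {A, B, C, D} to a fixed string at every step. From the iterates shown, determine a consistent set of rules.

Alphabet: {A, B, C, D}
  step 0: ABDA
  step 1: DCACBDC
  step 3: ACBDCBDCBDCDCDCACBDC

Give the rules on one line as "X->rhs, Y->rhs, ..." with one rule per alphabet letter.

  step 0 ⇒ step 1: ABDA ⇒ DC·AC·B·DC
    A ↦ DC
    B ↦ AC
    D ↦ B
    C ↦ DC  (constrained at step 1)

A->DC, B->AC, C->DC, D->B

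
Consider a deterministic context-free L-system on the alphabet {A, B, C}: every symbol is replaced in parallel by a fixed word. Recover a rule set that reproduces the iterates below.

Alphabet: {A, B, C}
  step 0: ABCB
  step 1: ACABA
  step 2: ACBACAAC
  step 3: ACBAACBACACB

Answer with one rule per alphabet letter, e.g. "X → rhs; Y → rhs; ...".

  step 2 ⇒ step 3: ACBACAAC ⇒ AC·B·A·AC·B·AC·AC·B
    A ↦ AC
    B ↦ A
    C ↦ B

A->AC, B->A, C->B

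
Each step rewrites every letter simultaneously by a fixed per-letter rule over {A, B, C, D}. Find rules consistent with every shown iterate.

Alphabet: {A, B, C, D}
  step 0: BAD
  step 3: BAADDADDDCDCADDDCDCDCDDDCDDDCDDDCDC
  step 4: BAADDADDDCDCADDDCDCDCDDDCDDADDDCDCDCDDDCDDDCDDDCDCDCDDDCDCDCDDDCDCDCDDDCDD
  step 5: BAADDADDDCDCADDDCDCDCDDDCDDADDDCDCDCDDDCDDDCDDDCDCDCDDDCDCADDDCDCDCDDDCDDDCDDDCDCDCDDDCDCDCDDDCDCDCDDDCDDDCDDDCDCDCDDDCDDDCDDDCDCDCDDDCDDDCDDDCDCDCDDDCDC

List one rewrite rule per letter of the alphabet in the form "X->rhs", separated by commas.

A->ADD, B->BA, C->DD, D->DC

  step 4 ⇒ step 5: BAADDADDDCDCADDDCDCDCDDDCDDADDDCDCDCDDDCDDDCDDDCDCDCDDDCDCDCDDDCDCDCDDDCDD ⇒ BA·ADD·ADD·DC·DC·ADD·DC·DC·DC·DD·DC·DD·ADD·DC·DC·DC·DD·DC·DD·DC·DD·DC·DC·DC·DD·DC·DC·ADD·DC·DC·DC·DD·DC·DD·DC·DD·DC·DC·DC·DD·DC·DC·DC·DD·DC·DC·DC·DD·DC·DD·DC·DD·DC·DC·DC·DD·DC·DD·DC·DD·DC·DC·DC·DD·DC·DD·DC·DD·DC·DC·DC·DD·DC·DC
    A ↦ ADD
    B ↦ BA
    C ↦ DD
    D ↦ DC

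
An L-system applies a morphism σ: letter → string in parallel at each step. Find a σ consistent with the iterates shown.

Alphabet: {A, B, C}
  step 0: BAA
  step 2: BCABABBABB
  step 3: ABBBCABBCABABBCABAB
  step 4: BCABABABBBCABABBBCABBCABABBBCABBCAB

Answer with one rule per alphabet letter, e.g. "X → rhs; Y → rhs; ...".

A->BC, B->AB, C->B

  step 3 ⇒ step 4: ABBBCABBCABABBCABAB ⇒ BC·AB·AB·AB·B·BC·AB·AB·B·BC·AB·BC·AB·AB·B·BC·AB·BC·AB
    A ↦ BC
    B ↦ AB
    C ↦ B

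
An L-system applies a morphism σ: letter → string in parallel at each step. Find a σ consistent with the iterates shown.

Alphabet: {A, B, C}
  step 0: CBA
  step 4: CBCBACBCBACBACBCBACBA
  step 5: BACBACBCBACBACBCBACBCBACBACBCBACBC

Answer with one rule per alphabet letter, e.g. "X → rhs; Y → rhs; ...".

  step 4 ⇒ step 5: CBCBACBCBACBACBCBACBA ⇒ BA·C·BA·C·BC·BA·C·BA·C·BC·BA·C·BC·BA·C·BA·C·BC·BA·C·BC
    A ↦ BC
    B ↦ C
    C ↦ BA

A->BC, B->C, C->BA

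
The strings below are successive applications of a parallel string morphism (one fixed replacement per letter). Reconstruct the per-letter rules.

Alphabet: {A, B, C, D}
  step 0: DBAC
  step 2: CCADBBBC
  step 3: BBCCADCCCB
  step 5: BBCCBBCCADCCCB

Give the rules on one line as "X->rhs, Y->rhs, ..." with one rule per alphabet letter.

A->CC, B->C, C->B, D->AD

  step 2 ⇒ step 3: CCADBBBC ⇒ B·B·CC·AD·C·C·C·B
    A ↦ CC
    B ↦ C
    C ↦ B
    D ↦ AD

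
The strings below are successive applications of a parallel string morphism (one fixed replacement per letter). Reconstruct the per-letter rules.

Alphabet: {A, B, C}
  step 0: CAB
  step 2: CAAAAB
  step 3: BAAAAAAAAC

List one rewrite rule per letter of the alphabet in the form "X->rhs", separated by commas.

A->AA, B->C, C->B

  step 2 ⇒ step 3: CAAAAB ⇒ B·AA·AA·AA·AA·C
    A ↦ AA
    B ↦ C
    C ↦ B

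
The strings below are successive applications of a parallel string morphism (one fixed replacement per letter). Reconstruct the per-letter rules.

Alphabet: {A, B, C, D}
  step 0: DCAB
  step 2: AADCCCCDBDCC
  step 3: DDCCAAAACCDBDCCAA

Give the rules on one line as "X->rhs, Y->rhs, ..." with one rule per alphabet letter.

  step 2 ⇒ step 3: AADCCCCDBDCC ⇒ D·D·CC·A·A·A·A·CC·DBD·CC·A·A
    A ↦ D
    B ↦ DBD
    C ↦ A
    D ↦ CC

A->D, B->DBD, C->A, D->CC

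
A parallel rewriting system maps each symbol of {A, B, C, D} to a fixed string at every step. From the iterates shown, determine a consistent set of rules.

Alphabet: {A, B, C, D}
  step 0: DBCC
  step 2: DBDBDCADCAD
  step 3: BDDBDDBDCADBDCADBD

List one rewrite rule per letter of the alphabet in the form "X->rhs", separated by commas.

  step 2 ⇒ step 3: DBDBDCADCAD ⇒ BD·D·BD·D·BD·CA·D·BD·CA·D·BD
    A ↦ D
    B ↦ D
    C ↦ CA
    D ↦ BD

A->D, B->D, C->CA, D->BD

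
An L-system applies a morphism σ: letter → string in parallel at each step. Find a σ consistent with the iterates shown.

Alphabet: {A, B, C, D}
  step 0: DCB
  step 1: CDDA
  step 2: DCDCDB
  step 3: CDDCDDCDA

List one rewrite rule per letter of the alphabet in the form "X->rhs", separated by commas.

A->B, B->A, C->D, D->CD

  step 2 ⇒ step 3: DCDCDB ⇒ CD·D·CD·D·CD·A
    B ↦ A
    C ↦ D
    D ↦ CD
  step 1 ⇒ step 2: CDDA ⇒ D·CD·CD·B
    A ↦ B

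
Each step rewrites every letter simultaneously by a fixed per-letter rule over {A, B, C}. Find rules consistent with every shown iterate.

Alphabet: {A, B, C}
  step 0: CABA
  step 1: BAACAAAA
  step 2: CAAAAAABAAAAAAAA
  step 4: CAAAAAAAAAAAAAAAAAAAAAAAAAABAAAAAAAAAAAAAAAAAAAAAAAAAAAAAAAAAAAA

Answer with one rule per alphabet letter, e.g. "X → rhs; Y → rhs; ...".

  step 1 ⇒ step 2: BAACAAAA ⇒ CAA·AA·AA·B·AA·AA·AA·AA
    A ↦ AA
    B ↦ CAA
    C ↦ B

A->AA, B->CAA, C->B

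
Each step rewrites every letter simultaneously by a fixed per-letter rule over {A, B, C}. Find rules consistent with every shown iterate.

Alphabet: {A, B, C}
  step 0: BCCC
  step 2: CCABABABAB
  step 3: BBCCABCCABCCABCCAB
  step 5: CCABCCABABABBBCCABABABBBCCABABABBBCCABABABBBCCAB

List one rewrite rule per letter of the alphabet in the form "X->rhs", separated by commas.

  step 2 ⇒ step 3: CCABABABAB ⇒ B·B·CC·AB·CC·AB·CC·AB·CC·AB
    A ↦ CC
    B ↦ AB
    C ↦ B

A->CC, B->AB, C->B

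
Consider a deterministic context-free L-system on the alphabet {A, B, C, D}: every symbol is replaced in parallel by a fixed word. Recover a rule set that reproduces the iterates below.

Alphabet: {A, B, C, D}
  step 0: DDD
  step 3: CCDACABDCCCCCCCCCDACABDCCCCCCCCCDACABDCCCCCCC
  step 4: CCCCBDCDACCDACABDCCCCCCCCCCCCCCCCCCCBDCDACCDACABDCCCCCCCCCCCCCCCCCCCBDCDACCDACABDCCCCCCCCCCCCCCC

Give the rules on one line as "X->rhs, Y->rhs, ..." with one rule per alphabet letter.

  step 3 ⇒ step 4: CCDACABDCCCCCCCCCDACABDCCCCCCCCCDACABDCCCCCCC ⇒ CC·CC·BDC·DA·CC·DA·CA·BDC·CC·CC·CC·CC·CC·CC·CC·CC·CC·BDC·DA·CC·DA·CA·BDC·CC·CC·CC·CC·CC·CC·CC·CC·CC·BDC·DA·CC·DA·CA·BDC·CC·CC·CC·CC·CC·CC·CC
    A ↦ DA
    B ↦ CA
    C ↦ CC
    D ↦ BDC

A->DA, B->CA, C->CC, D->BDC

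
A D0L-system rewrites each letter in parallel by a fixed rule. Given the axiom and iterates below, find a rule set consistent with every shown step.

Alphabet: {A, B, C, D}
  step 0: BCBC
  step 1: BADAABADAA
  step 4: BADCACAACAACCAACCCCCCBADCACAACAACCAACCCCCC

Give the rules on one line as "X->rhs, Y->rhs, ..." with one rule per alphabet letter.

A->C, B->BAD, C->AA, D->AC

  step 0 ⇒ step 1: BCBC ⇒ BAD·AA·BAD·AA
    B ↦ BAD
    C ↦ AA
    A ↦ C  (constrained at step 1)
    D ↦ AC  (constrained at step 1)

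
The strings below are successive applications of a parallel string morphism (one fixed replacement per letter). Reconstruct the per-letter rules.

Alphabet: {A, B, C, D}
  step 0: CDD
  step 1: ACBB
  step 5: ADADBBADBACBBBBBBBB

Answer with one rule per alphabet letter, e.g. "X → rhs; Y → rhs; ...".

A->B, B->AD, C->AC, D->B

  step 0 ⇒ step 1: CDD ⇒ AC·B·B
    C ↦ AC
    D ↦ B
    A ↦ B  (constrained at step 1)
    B ↦ AD  (constrained at step 1)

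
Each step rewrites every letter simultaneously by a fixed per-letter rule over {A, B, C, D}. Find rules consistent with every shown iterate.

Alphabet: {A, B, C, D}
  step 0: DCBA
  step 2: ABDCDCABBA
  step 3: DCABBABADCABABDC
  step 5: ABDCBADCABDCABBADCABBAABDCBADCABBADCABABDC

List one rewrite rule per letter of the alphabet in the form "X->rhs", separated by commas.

A->DC, B->AB, C->A, D->B

  step 2 ⇒ step 3: ABDCDCABBA ⇒ DC·AB·B·A·B·A·DC·AB·AB·DC
    A ↦ DC
    B ↦ AB
    C ↦ A
    D ↦ B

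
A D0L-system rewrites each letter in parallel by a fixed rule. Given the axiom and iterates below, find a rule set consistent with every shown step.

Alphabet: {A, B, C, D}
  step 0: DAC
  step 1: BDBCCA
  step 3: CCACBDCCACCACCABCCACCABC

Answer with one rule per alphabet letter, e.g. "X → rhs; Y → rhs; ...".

A->B, B->C, C->CCA, D->BD

  step 0 ⇒ step 1: DAC ⇒ BD·B·CCA
    A ↦ B
    C ↦ CCA
    D ↦ BD
    B ↦ C  (constrained at step 1)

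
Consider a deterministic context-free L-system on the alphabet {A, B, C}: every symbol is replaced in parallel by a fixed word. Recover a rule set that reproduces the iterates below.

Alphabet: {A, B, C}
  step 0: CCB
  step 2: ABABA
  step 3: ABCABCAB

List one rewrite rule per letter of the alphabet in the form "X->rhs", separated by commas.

A->AB, B->C, C->A

  step 2 ⇒ step 3: ABABA ⇒ AB·C·AB·C·AB
    A ↦ AB
    B ↦ C
    C ↦ A  (constrained at step 0)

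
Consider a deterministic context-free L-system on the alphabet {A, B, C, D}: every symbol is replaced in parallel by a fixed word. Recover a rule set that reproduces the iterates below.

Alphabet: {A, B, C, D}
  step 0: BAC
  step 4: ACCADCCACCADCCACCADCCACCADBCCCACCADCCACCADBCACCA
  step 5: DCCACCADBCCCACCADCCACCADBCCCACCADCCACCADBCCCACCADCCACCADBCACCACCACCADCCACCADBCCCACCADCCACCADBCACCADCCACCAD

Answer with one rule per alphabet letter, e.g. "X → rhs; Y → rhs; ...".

A->D, B->A, C->CCA, D->BC

  step 4 ⇒ step 5: ACCADCCACCADCCACCADCCACCADBCCCACCADCCACCADBCACCA ⇒ D·CCA·CCA·D·BC·CCA·CCA·D·CCA·CCA·D·BC·CCA·CCA·D·CCA·CCA·D·BC·CCA·CCA·D·CCA·CCA·D·BC·A·CCA·CCA·CCA·D·CCA·CCA·D·BC·CCA·CCA·D·CCA·CCA·D·BC·A·CCA·D·CCA·CCA·D
    A ↦ D
    B ↦ A
    C ↦ CCA
    D ↦ BC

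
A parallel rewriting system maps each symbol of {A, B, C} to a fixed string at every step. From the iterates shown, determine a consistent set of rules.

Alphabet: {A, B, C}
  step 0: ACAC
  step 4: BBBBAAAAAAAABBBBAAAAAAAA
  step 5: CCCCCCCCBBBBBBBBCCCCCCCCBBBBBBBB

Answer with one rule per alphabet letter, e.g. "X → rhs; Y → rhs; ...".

  step 4 ⇒ step 5: BBBBAAAAAAAABBBBAAAAAAAA ⇒ CC·CC·CC·CC·B·B·B·B·B·B·B·B·CC·CC·CC·CC·B·B·B·B·B·B·B·B
    A ↦ B
    B ↦ CC
    C ↦ AA  (constrained at step 0)

A->B, B->CC, C->AA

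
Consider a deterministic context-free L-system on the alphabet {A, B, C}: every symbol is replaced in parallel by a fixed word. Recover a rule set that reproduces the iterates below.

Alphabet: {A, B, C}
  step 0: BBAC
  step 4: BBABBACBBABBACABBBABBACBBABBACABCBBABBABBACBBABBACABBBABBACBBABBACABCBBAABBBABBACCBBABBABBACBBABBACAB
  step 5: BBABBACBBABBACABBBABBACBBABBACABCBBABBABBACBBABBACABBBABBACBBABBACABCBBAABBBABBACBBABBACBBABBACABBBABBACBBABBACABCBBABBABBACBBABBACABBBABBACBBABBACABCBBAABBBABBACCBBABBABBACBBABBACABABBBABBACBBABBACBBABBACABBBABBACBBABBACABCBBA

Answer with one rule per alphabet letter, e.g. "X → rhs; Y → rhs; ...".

  step 4 ⇒ step 5: BBABBACBBABBACABBBABBACBBABBACABCBBABBABBACBBABBACABBBABBACBBABBACABCBBAABBBABBACCBBABBABBACBBABBACAB ⇒ BBA·BBA·C·BBA·BBA·C·AB·BBA·BBA·C·BBA·BBA·C·AB·C·BBA·BBA·BBA·C·BBA·BBA·C·AB·BBA·BBA·C·BBA·BBA·C·AB·C·BBA·AB·BBA·BBA·C·BBA·BBA·C·BBA·BBA·C·AB·BBA·BBA·C·BBA·BBA·C·AB·C·BBA·BBA·BBA·C·BBA·BBA·C·AB·BBA·BBA·C·BBA·BBA·C·AB·C·BBA·AB·BBA·BBA·C·C·BBA·BBA·BBA·C·BBA·BBA·C·AB·AB·BBA·BBA·C·BBA·BBA·C·BBA·BBA·C·AB·BBA·BBA·C·BBA·BBA·C·AB·C·BBA
    A ↦ C
    B ↦ BBA
    C ↦ AB

A->C, B->BBA, C->AB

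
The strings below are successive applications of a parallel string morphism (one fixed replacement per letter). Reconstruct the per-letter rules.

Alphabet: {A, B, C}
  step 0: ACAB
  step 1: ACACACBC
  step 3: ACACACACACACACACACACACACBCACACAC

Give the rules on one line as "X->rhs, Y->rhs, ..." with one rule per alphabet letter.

A->AC, B->BC, C->AC

  step 0 ⇒ step 1: ACAB ⇒ AC·AC·AC·BC
    A ↦ AC
    B ↦ BC
    C ↦ AC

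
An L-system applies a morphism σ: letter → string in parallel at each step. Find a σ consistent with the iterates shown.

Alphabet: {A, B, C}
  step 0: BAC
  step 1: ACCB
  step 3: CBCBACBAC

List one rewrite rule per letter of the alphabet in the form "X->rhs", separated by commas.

A->C, B->A, C->CB

  step 0 ⇒ step 1: BAC ⇒ A·C·CB
    A ↦ C
    B ↦ A
    C ↦ CB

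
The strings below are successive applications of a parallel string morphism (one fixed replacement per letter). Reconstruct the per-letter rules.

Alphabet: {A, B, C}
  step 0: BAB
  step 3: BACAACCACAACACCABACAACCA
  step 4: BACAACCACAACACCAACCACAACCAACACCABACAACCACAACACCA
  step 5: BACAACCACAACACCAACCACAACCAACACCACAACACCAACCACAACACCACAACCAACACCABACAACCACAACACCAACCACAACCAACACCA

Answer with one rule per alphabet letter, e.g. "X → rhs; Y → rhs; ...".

  step 4 ⇒ step 5: BACAACCACAACACCAACCACAACCAACACCABACAACCACAACACCA ⇒ BA·CA·AC·CA·CA·AC·AC·CA·AC·CA·CA·AC·CA·AC·AC·CA·CA·AC·AC·CA·AC·CA·CA·AC·AC·CA·CA·AC·CA·AC·AC·CA·BA·CA·AC·CA·CA·AC·AC·CA·AC·CA·CA·AC·CA·AC·AC·CA
    A ↦ CA
    B ↦ BA
    C ↦ AC

A->CA, B->BA, C->AC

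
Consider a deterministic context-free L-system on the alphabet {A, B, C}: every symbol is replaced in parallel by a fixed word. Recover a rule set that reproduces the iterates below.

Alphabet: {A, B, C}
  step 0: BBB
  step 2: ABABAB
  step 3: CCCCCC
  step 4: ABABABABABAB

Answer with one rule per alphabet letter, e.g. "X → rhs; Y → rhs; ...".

A->C, B->C, C->AB

  step 3 ⇒ step 4: CCCCCC ⇒ AB·AB·AB·AB·AB·AB
    C ↦ AB
  step 2 ⇒ step 3: ABABAB ⇒ C·C·C·C·C·C
    A ↦ C
  step 2 ⇒ step 3: ABABAB ⇒ C·C·C·C·C·C
    B ↦ C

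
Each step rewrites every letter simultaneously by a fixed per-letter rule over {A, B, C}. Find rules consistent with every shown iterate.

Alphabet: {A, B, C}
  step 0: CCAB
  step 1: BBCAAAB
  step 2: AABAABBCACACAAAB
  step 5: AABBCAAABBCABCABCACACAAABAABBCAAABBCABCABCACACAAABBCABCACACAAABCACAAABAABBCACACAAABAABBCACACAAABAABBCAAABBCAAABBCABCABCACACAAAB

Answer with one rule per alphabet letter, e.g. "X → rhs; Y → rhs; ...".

A->CA, B->AAB, C->B

  step 1 ⇒ step 2: BBCAAAB ⇒ AAB·AAB·B·CA·CA·CA·AAB
    A ↦ CA
    B ↦ AAB
    C ↦ B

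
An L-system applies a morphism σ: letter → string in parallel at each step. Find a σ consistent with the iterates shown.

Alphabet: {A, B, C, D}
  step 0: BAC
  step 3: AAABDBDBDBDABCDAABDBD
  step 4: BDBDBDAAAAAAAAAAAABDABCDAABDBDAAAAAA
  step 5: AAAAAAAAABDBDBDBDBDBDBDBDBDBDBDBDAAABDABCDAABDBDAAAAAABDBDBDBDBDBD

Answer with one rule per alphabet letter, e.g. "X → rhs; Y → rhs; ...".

A->BD, B->A, C->BCD, D->AA

  step 4 ⇒ step 5: BDBDBDAAAAAAAAAAAABDABCDAABDBDAAAAAA ⇒ A·AA·A·AA·A·AA·BD·BD·BD·BD·BD·BD·BD·BD·BD·BD·BD·BD·A·AA·BD·A·BCD·AA·BD·BD·A·AA·A·AA·BD·BD·BD·BD·BD·BD
    A ↦ BD
    B ↦ A
    C ↦ BCD
    D ↦ AA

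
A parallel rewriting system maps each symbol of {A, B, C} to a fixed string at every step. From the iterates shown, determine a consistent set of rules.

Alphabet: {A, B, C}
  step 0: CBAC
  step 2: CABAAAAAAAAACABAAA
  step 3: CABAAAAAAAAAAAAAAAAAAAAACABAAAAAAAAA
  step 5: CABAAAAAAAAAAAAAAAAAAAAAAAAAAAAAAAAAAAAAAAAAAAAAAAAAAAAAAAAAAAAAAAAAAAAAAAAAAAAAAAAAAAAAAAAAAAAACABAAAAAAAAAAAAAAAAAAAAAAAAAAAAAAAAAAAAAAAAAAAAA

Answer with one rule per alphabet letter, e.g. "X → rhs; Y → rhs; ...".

A->AA, B->A, C->CAB

  step 2 ⇒ step 3: CABAAAAAAAAACABAAA ⇒ CAB·AA·A·AA·AA·AA·AA·AA·AA·AA·AA·AA·CAB·AA·A·AA·AA·AA
    A ↦ AA
    B ↦ A
    C ↦ CAB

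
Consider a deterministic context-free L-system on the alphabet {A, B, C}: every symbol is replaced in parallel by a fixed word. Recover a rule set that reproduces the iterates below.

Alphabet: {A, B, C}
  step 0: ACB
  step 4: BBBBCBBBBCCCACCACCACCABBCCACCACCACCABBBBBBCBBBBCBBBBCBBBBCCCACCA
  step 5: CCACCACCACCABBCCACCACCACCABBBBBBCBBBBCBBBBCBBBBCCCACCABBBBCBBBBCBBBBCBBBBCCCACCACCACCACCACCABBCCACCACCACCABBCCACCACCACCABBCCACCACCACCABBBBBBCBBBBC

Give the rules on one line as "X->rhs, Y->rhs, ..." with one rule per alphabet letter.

  step 4 ⇒ step 5: BBBBCBBBBCCCACCACCACCABBCCACCACCACCABBBBBBCBBBBCBBBBCBBBBCCCACCA ⇒ CCA·CCA·CCA·CCA·BB·CCA·CCA·CCA·CCA·BB·BB·BB·C·BB·BB·C·BB·BB·C·BB·BB·C·CCA·CCA·BB·BB·C·BB·BB·C·BB·BB·C·BB·BB·C·CCA·CCA·CCA·CCA·CCA·CCA·BB·CCA·CCA·CCA·CCA·BB·CCA·CCA·CCA·CCA·BB·CCA·CCA·CCA·CCA·BB·BB·BB·C·BB·BB·C
    A ↦ C
    B ↦ CCA
    C ↦ BB

A->C, B->CCA, C->BB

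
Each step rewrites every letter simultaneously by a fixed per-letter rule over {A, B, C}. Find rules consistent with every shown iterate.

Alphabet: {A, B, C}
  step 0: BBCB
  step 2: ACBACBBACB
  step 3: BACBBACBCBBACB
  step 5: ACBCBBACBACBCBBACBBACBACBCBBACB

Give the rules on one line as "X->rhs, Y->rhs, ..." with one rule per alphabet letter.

A->B, B->CB, C->A

  step 2 ⇒ step 3: ACBACBBACB ⇒ B·A·CB·B·A·CB·CB·B·A·CB
    A ↦ B
    B ↦ CB
    C ↦ A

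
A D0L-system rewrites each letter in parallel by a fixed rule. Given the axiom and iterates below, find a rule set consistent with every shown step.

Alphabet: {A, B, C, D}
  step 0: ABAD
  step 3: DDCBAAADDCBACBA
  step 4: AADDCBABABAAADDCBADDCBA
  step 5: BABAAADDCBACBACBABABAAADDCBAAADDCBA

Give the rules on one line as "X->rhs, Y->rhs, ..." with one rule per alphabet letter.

A->BA, B->C, C->DD, D->A

  step 4 ⇒ step 5: AADDCBABABAAADDCBADDCBA ⇒ BA·BA·A·A·DD·C·BA·C·BA·C·BA·BA·BA·A·A·DD·C·BA·A·A·DD·C·BA
    A ↦ BA
    B ↦ C
    C ↦ DD
    D ↦ A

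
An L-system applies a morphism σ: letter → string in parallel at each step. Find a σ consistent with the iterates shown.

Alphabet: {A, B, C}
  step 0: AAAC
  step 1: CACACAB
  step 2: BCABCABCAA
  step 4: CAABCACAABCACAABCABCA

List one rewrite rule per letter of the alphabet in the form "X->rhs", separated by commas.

A->CA, B->A, C->B

  step 1 ⇒ step 2: CACACAB ⇒ B·CA·B·CA·B·CA·A
    A ↦ CA
    B ↦ A
    C ↦ B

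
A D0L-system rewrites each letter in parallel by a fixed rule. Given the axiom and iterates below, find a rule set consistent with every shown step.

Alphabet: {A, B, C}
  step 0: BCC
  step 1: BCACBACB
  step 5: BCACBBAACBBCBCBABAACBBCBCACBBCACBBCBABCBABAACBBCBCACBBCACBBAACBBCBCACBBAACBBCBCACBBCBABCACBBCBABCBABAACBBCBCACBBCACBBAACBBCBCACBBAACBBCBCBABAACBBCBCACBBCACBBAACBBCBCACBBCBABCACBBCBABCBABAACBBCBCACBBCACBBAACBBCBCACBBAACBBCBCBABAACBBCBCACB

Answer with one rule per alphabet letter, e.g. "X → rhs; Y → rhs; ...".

A->BA, B->BC, C->ACB

  step 0 ⇒ step 1: BCC ⇒ BC·ACB·ACB
    B ↦ BC
    C ↦ ACB
    A ↦ BA  (constrained at step 1)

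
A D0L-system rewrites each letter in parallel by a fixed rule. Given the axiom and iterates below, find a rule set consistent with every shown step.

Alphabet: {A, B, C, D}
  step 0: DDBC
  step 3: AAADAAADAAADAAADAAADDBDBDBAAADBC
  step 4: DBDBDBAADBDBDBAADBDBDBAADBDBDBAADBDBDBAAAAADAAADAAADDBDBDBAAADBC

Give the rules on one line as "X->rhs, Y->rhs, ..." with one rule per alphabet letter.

A->DB, B->AD, C->BC, D->AA

  step 3 ⇒ step 4: AAADAAADAAADAAADAAADDBDBDBAAADBC ⇒ DB·DB·DB·AA·DB·DB·DB·AA·DB·DB·DB·AA·DB·DB·DB·AA·DB·DB·DB·AA·AA·AD·AA·AD·AA·AD·DB·DB·DB·AA·AD·BC
    A ↦ DB
    B ↦ AD
    C ↦ BC
    D ↦ AA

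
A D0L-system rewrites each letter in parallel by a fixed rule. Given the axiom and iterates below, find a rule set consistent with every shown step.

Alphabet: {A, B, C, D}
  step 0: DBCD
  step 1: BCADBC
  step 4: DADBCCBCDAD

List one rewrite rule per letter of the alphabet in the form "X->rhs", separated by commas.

  step 0 ⇒ step 1: DBCD ⇒ BC·A·D·BC
    B ↦ A
    C ↦ D
    D ↦ BC
    A ↦ C  (constrained at step 1)

A->C, B->A, C->D, D->BC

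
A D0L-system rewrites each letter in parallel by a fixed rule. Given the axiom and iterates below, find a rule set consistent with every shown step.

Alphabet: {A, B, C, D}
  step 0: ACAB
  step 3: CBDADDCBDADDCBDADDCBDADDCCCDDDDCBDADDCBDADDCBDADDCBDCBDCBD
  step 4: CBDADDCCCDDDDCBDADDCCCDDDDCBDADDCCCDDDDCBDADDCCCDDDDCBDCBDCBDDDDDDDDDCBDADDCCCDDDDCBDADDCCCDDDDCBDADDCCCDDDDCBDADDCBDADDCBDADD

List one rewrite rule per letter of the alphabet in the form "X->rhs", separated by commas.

  step 3 ⇒ step 4: CBDADDCBDADDCBDADDCBDADDCCCDDDDCBDADDCBDADDCBDADDCBDCBDCBD ⇒ CBD·A·DD·CCC·DD·DD·CBD·A·DD·CCC·DD·DD·CBD·A·DD·CCC·DD·DD·CBD·A·DD·CCC·DD·DD·CBD·CBD·CBD·DD·DD·DD·DD·CBD·A·DD·CCC·DD·DD·CBD·A·DD·CCC·DD·DD·CBD·A·DD·CCC·DD·DD·CBD·A·DD·CBD·A·DD·CBD·A·DD
    A ↦ CCC
    B ↦ A
    C ↦ CBD
    D ↦ DD

A->CCC, B->A, C->CBD, D->DD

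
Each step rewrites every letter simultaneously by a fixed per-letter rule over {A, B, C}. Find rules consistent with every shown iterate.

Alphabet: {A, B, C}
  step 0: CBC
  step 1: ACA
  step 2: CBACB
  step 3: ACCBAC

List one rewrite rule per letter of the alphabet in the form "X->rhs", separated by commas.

  step 2 ⇒ step 3: CBACB ⇒ A·C·CB·A·C
    A ↦ CB
    B ↦ C
    C ↦ A

A->CB, B->C, C->A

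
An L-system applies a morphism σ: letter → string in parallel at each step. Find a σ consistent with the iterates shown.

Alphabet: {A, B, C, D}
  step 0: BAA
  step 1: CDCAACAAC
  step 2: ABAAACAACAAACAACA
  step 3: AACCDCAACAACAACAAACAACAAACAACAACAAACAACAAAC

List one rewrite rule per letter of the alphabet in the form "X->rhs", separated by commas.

  step 2 ⇒ step 3: ABAAACAACAAACAACA ⇒ AAC·CDC·AAC·AAC·AAC·A·AAC·AAC·A·AAC·AAC·AAC·A·AAC·AAC·A·AAC
    A ↦ AAC
    B ↦ CDC
    C ↦ A
  step 1 ⇒ step 2: CDCAACAAC ⇒ A·B·A·AAC·AAC·A·AAC·AAC·A
    D ↦ B

A->AAC, B->CDC, C->A, D->B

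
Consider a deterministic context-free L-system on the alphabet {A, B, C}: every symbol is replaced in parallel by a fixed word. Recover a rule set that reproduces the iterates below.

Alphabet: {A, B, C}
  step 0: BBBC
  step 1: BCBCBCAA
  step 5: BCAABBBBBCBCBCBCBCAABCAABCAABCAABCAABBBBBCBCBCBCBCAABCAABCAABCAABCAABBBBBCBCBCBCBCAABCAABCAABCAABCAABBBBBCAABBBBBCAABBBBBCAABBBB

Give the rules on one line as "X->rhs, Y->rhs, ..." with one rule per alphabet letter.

A->BB, B->BC, C->AA

  step 0 ⇒ step 1: BBBC ⇒ BC·BC·BC·AA
    B ↦ BC
    C ↦ AA
    A ↦ BB  (constrained at step 1)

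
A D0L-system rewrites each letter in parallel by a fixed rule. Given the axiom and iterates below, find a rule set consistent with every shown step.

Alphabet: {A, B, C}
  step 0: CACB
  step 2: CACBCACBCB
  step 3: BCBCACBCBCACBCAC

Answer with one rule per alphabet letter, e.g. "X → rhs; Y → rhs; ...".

  step 2 ⇒ step 3: CACBCACBCB ⇒ B·C·B·CAC·B·C·B·CAC·B·CAC
    A ↦ C
    B ↦ CAC
    C ↦ B

A->C, B->CAC, C->B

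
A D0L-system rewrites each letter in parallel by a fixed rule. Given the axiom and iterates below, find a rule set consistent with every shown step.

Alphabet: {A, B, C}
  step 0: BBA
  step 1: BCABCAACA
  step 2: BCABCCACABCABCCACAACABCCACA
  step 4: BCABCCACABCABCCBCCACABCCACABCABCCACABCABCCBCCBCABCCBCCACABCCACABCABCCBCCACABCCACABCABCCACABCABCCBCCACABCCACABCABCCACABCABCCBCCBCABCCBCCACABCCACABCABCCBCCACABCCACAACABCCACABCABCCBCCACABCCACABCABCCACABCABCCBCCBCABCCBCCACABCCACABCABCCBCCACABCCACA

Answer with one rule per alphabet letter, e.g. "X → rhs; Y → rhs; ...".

A->ACA, B->BCA, C->BCC

  step 1 ⇒ step 2: BCABCAACA ⇒ BCA·BCC·ACA·BCA·BCC·ACA·ACA·BCC·ACA
    A ↦ ACA
    B ↦ BCA
    C ↦ BCC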